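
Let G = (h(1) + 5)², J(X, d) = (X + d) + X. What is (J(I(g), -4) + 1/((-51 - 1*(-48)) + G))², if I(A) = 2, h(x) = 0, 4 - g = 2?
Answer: 1/484 ≈ 0.0020661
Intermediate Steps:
g = 2 (g = 4 - 1*2 = 4 - 2 = 2)
J(X, d) = d + 2*X
G = 25 (G = (0 + 5)² = 5² = 25)
(J(I(g), -4) + 1/((-51 - 1*(-48)) + G))² = ((-4 + 2*2) + 1/((-51 - 1*(-48)) + 25))² = ((-4 + 4) + 1/((-51 + 48) + 25))² = (0 + 1/(-3 + 25))² = (0 + 1/22)² = (1/22)² = 1/484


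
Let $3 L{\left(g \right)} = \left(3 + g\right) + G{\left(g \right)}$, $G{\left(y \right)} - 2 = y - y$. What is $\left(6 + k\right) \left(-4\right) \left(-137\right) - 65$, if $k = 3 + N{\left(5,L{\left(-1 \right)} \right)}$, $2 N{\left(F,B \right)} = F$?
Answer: $6237$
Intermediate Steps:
$G{\left(y \right)} = 2$ ($G{\left(y \right)} = 2 + \left(y - y\right) = 2 + 0 = 2$)
$L{\left(g \right)} = \frac{5}{3} + \frac{g}{3}$ ($L{\left(g \right)} = \frac{\left(3 + g\right) + 2}{3} = \frac{5 + g}{3} = \frac{5}{3} + \frac{g}{3}$)
$N{\left(F,B \right)} = \frac{F}{2}$
$k = \frac{11}{2}$ ($k = 3 + \frac{1}{2} \cdot 5 = 3 + \frac{5}{2} = \frac{11}{2} \approx 5.5$)
$\left(6 + k\right) \left(-4\right) \left(-137\right) - 65 = \left(6 + \frac{11}{2}\right) \left(-4\right) \left(-137\right) - 65 = \frac{23}{2} \left(-4\right) \left(-137\right) - 65 = \left(-46\right) \left(-137\right) - 65 = 6302 - 65 = 6237$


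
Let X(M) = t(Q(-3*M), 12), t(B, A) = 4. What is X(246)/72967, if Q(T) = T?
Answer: 4/72967 ≈ 5.4819e-5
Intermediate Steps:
X(M) = 4
X(246)/72967 = 4/72967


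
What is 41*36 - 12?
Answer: 1464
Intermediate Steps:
41*36 - 12 = 1476 - 12 = 1464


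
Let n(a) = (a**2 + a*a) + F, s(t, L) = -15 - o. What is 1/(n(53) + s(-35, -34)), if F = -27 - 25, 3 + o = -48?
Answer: 1/5602 ≈ 0.00017851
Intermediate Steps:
o = -51 (o = -3 - 48 = -51)
F = -52
s(t, L) = 36 (s(t, L) = -15 - 1*(-51) = -15 + 51 = 36)
n(a) = -52 + 2*a**2 (n(a) = (a**2 + a*a) - 52 = (a**2 + a**2) - 52 = 2*a**2 - 52 = -52 + 2*a**2)
1/(n(53) + s(-35, -34)) = 1/((-52 + 2*53**2) + 36) = 1/((-52 + 2*2809) + 36) = 1/((-52 + 5618) + 36) = 1/(5566 + 36) = 1/5602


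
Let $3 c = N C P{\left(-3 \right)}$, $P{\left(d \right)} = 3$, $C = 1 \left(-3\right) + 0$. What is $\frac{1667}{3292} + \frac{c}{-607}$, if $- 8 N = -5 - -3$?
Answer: $\frac{507169}{999122} \approx 0.50762$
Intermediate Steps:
$C = -3$ ($C = -3 + 0 = -3$)
$N = \frac{1}{4}$ ($N = - \frac{-5 - -3}{8} = - \frac{-5 + 3}{8} = \left(- \frac{1}{8}\right) \left(-2\right) = \frac{1}{4} \approx 0.25$)
$c = - \frac{3}{4}$ ($c = \frac{\frac{1}{4} \left(-3\right) 3}{3} = \frac{\left(- \frac{3}{4}\right) 3}{3} = \frac{1}{3} \left(- \frac{9}{4}\right) = - \frac{3}{4} \approx -0.75$)
$\frac{1667}{3292} + \frac{c}{-607} = \frac{1667}{3292} - \frac{3}{4 \left(-607\right)} = 1667 \cdot \frac{1}{3292} - - \frac{3}{2428} = \frac{1667}{3292} + \frac{3}{2428} = \frac{507169}{999122}$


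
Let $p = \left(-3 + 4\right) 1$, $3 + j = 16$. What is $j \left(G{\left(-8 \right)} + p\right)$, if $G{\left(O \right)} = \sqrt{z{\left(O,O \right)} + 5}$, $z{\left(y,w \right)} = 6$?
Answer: $13 + 13 \sqrt{11} \approx 56.116$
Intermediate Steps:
$j = 13$ ($j = -3 + 16 = 13$)
$p = 1$ ($p = 1 \cdot 1 = 1$)
$G{\left(O \right)} = \sqrt{11}$ ($G{\left(O \right)} = \sqrt{6 + 5} = \sqrt{11}$)
$j \left(G{\left(-8 \right)} + p\right) = 13 \left(\sqrt{11} + 1\right) = 13 \left(1 + \sqrt{11}\right) = 13 + 13 \sqrt{11}$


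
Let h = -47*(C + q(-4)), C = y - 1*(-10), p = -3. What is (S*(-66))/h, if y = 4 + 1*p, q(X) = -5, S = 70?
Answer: 770/47 ≈ 16.383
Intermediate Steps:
y = 1 (y = 4 + 1*(-3) = 4 - 3 = 1)
C = 11 (C = 1 - 1*(-10) = 1 + 10 = 11)
h = -282 (h = -47*(11 - 5) = -47*6 = -282)
(S*(-66))/h = (70*(-66))/(-282) = -4620*(-1/282) = 770/47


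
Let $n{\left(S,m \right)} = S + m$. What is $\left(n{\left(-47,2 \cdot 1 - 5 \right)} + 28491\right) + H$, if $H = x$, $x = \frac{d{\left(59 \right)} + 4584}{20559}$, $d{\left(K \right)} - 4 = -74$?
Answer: $\frac{584723033}{20559} \approx 28441.0$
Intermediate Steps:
$d{\left(K \right)} = -70$ ($d{\left(K \right)} = 4 - 74 = -70$)
$x = \frac{4514}{20559}$ ($x = \frac{-70 + 4584}{20559} = 4514 \cdot \frac{1}{20559} = \frac{4514}{20559} \approx 0.21956$)
$H = \frac{4514}{20559} \approx 0.21956$
$\left(n{\left(-47,2 \cdot 1 - 5 \right)} + 28491\right) + H = \left(\left(-47 + \left(2 \cdot 1 - 5\right)\right) + 28491\right) + \frac{4514}{20559} = \left(\left(-47 + \left(2 - 5\right)\right) + 28491\right) + \frac{4514}{20559} = \left(\left(-47 - 3\right) + 28491\right) + \frac{4514}{20559} = \left(-50 + 28491\right) + \frac{4514}{20559} = 28441 + \frac{4514}{20559} = \frac{584723033}{20559}$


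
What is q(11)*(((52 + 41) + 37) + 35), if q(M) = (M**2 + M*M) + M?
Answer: 41745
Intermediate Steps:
q(M) = M + 2*M**2 (q(M) = (M**2 + M**2) + M = 2*M**2 + M = M + 2*M**2)
q(11)*(((52 + 41) + 37) + 35) = (11*(1 + 2*11))*(((52 + 41) + 37) + 35) = (11*(1 + 22))*((93 + 37) + 35) = (11*23)*(130 + 35) = 253*165 = 41745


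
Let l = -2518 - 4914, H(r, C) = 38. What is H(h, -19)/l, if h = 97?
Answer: -19/3716 ≈ -0.0051130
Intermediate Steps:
l = -7432
H(h, -19)/l = 38/(-7432) = 38*(-1/7432) = -19/3716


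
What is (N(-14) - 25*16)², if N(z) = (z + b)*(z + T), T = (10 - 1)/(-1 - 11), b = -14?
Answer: 169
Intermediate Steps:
T = -¾ (T = 9/(-12) = 9*(-1/12) = -¾ ≈ -0.75000)
N(z) = (-14 + z)*(-¾ + z) (N(z) = (z - 14)*(z - ¾) = (-14 + z)*(-¾ + z))
(N(-14) - 25*16)² = ((21/2 + (-14)² - 59/4*(-14)) - 25*16)² = ((21/2 + 196 + 413/2) - 400)² = (413 - 400)² = 13² = 169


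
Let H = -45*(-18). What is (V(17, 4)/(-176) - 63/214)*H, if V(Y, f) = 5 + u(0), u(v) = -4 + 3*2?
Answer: -2548665/9416 ≈ -270.67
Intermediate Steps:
u(v) = 2 (u(v) = -4 + 6 = 2)
V(Y, f) = 7 (V(Y, f) = 5 + 2 = 7)
H = 810
(V(17, 4)/(-176) - 63/214)*H = (7/(-176) - 63/214)*810 = (7*(-1/176) - 63*1/214)*810 = (-7/176 - 63/214)*810 = -6293/18832*810 = -2548665/9416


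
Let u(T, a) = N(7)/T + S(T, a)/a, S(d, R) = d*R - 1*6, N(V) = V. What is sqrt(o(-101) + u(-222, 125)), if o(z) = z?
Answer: I*sqrt(9951657270)/5550 ≈ 17.974*I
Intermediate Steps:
S(d, R) = -6 + R*d (S(d, R) = R*d - 6 = -6 + R*d)
u(T, a) = 7/T + (-6 + T*a)/a (u(T, a) = 7/T + (-6 + a*T)/a = 7/T + (-6 + T*a)/a)
sqrt(o(-101) + u(-222, 125)) = sqrt(-101 + (-222 - 6/125 + 7/(-222))) = sqrt(-101 + (-222 - 6*1/125 + 7*(-1/222))) = sqrt(-101 + (-222 - 6/125 - 7/222)) = sqrt(-101 - 6162707/27750) = sqrt(-8965457/27750) = I*sqrt(9951657270)/5550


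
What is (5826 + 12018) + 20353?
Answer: 38197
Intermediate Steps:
(5826 + 12018) + 20353 = 17844 + 20353 = 38197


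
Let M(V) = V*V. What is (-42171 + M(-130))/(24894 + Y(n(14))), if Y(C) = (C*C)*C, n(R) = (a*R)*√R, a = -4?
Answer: 314548137/42313513958014 + 15532971776*√14/21156756979007 ≈ 0.0027545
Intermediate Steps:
M(V) = V²
n(R) = -4*R^(3/2) (n(R) = (-4*R)*√R = -4*R^(3/2))
Y(C) = C³ (Y(C) = C²*C = C³)
(-42171 + M(-130))/(24894 + Y(n(14))) = (-42171 + (-130)²)/(24894 + (-56*√14)³) = (-42171 + 16900)/(24894 + (-56*√14)³) = -25271/(24894 + (-56*√14)³) = -25271/(24894 - 2458624*√14)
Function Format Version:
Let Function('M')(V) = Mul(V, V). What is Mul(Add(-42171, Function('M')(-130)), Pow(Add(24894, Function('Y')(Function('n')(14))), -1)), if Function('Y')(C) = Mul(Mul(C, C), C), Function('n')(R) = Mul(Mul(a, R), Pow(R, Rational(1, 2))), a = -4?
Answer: Add(Rational(314548137, 42313513958014), Mul(Rational(15532971776, 21156756979007), Pow(14, Rational(1, 2)))) ≈ 0.0027545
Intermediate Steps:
Function('M')(V) = Pow(V, 2)
Function('n')(R) = Mul(-4, Pow(R, Rational(3, 2))) (Function('n')(R) = Mul(Mul(-4, R), Pow(R, Rational(1, 2))) = Mul(-4, Pow(R, Rational(3, 2))))
Function('Y')(C) = Pow(C, 3) (Function('Y')(C) = Mul(Pow(C, 2), C) = Pow(C, 3))
Mul(Add(-42171, Function('M')(-130)), Pow(Add(24894, Function('Y')(Function('n')(14))), -1)) = Mul(Add(-42171, Pow(-130, 2)), Pow(Add(24894, Pow(Mul(-4, Pow(14, Rational(3, 2))), 3)), -1)) = Mul(Add(-42171, 16900), Pow(Add(24894, Pow(Mul(-4, Mul(14, Pow(14, Rational(1, 2)))), 3)), -1)) = Mul(-25271, Pow(Add(24894, Pow(Mul(-56, Pow(14, Rational(1, 2))), 3)), -1)) = Mul(-25271, Pow(Add(24894, Mul(-2458624, Pow(14, Rational(1, 2)))), -1))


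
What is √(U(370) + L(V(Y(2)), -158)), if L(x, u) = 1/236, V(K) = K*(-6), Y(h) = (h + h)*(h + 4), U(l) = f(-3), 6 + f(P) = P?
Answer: I*√125257/118 ≈ 2.9993*I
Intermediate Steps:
f(P) = -6 + P
U(l) = -9 (U(l) = -6 - 3 = -9)
Y(h) = 2*h*(4 + h) (Y(h) = (2*h)*(4 + h) = 2*h*(4 + h))
V(K) = -6*K
L(x, u) = 1/236
√(U(370) + L(V(Y(2)), -158)) = √(-9 + 1/236) = √(-2123/236) = I*√125257/118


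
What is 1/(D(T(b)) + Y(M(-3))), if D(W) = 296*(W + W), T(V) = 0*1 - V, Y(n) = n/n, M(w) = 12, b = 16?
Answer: -1/9471 ≈ -0.00010559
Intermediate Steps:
Y(n) = 1
T(V) = -V (T(V) = 0 - V = -V)
D(W) = 592*W (D(W) = 296*(2*W) = 592*W)
1/(D(T(b)) + Y(M(-3))) = 1/(592*(-1*16) + 1) = 1/(592*(-16) + 1) = 1/(-9472 + 1) = 1/(-9471) = -1/9471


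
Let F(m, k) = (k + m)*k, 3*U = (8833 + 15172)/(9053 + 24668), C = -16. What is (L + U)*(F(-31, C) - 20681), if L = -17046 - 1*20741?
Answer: 25393679779468/33721 ≈ 7.5305e+8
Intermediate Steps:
L = -37787 (L = -17046 - 20741 = -37787)
U = 24005/101163 (U = ((8833 + 15172)/(9053 + 24668))/3 = (24005/33721)/3 = (24005*(1/33721))/3 = (1/3)*(24005/33721) = 24005/101163 ≈ 0.23729)
F(m, k) = k*(k + m)
(L + U)*(F(-31, C) - 20681) = (-37787 + 24005/101163)*(-16*(-16 - 31) - 20681) = -3822622276*(-16*(-47) - 20681)/101163 = -3822622276*(752 - 20681)/101163 = -3822622276/101163*(-19929) = 25393679779468/33721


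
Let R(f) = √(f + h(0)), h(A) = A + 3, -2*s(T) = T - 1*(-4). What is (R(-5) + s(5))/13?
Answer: -9/26 + I*√2/13 ≈ -0.34615 + 0.10879*I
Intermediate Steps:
s(T) = -2 - T/2 (s(T) = -(T - 1*(-4))/2 = -(T + 4)/2 = -(4 + T)/2 = -2 - T/2)
h(A) = 3 + A
R(f) = √(3 + f) (R(f) = √(f + (3 + 0)) = √(f + 3) = √(3 + f))
(R(-5) + s(5))/13 = (√(3 - 5) + (-2 - ½*5))/13 = (√(-2) + (-2 - 5/2))*(1/13) = (I*√2 - 9/2)*(1/13) = (-9/2 + I*√2)*(1/13) = -9/26 + I*√2/13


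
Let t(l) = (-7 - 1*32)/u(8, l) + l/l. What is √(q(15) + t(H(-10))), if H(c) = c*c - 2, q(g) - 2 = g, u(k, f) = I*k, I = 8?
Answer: √1113/8 ≈ 4.1702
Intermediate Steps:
u(k, f) = 8*k
q(g) = 2 + g
H(c) = -2 + c² (H(c) = c² - 2 = -2 + c²)
t(l) = 25/64 (t(l) = (-7 - 1*32)/((8*8)) + l/l = (-7 - 32)/64 + 1 = -39*1/64 + 1 = -39/64 + 1 = 25/64)
√(q(15) + t(H(-10))) = √((2 + 15) + 25/64) = √(17 + 25/64) = √(1113/64) = √1113/8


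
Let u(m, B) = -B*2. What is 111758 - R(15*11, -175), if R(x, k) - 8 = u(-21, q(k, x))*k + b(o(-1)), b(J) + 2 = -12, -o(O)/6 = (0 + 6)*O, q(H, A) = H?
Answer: 173014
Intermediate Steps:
o(O) = -36*O (o(O) = -6*(0 + 6)*O = -36*O)
u(m, B) = -2*B
b(J) = -14 (b(J) = -2 - 12 = -14)
R(x, k) = -6 - 2*k² (R(x, k) = 8 + ((-2*k)*k - 14) = 8 + (-2*k² - 14) = 8 + (-14 - 2*k²) = -6 - 2*k²)
111758 - R(15*11, -175) = 111758 - (-6 - 2*(-175)²) = 111758 - (-6 - 2*30625) = 111758 - (-6 - 61250) = 111758 - 1*(-61256) = 111758 + 61256 = 173014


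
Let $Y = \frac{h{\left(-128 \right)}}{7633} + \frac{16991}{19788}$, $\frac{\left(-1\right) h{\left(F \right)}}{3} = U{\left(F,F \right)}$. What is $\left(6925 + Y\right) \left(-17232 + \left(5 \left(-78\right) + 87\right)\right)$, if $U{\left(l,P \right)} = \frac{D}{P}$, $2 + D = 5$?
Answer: $- \frac{11509497448423415}{94771328} \approx -1.2144 \cdot 10^{8}$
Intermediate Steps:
$D = 3$ ($D = -2 + 5 = 3$)
$U{\left(l,P \right)} = \frac{3}{P}$
$h{\left(F \right)} = - \frac{9}{F}$ ($h{\left(F \right)} = - 3 \frac{3}{F} = - \frac{9}{F}$)
$Y = \frac{244129307}{284313984}$ ($Y = \frac{\left(-9\right) \frac{1}{-128}}{7633} + \frac{16991}{19788} = \left(-9\right) \left(- \frac{1}{128}\right) \frac{1}{7633} + 16991 \cdot \frac{1}{19788} = \frac{9}{128} \cdot \frac{1}{7633} + \frac{16991}{19788} = \frac{9}{977024} + \frac{16991}{19788} = \frac{244129307}{284313984} \approx 0.85866$)
$\left(6925 + Y\right) \left(-17232 + \left(5 \left(-78\right) + 87\right)\right) = \left(6925 + \frac{244129307}{284313984}\right) \left(-17232 + \left(5 \left(-78\right) + 87\right)\right) = \frac{1969118468507 \left(-17232 + \left(-390 + 87\right)\right)}{284313984} = \frac{1969118468507 \left(-17232 - 303\right)}{284313984} = \frac{1969118468507}{284313984} \left(-17535\right) = - \frac{11509497448423415}{94771328}$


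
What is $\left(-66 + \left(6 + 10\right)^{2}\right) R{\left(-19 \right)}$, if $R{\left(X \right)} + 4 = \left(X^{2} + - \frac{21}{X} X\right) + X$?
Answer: $60230$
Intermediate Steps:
$R{\left(X \right)} = -25 + X + X^{2}$ ($R{\left(X \right)} = -4 + \left(\left(X^{2} + - \frac{21}{X} X\right) + X\right) = -4 + \left(\left(X^{2} - 21\right) + X\right) = -4 + \left(\left(-21 + X^{2}\right) + X\right) = -4 + \left(-21 + X + X^{2}\right) = -25 + X + X^{2}$)
$\left(-66 + \left(6 + 10\right)^{2}\right) R{\left(-19 \right)} = \left(-66 + \left(6 + 10\right)^{2}\right) \left(-25 - 19 + \left(-19\right)^{2}\right) = \left(-66 + 16^{2}\right) \left(-25 - 19 + 361\right) = \left(-66 + 256\right) 317 = 190 \cdot 317 = 60230$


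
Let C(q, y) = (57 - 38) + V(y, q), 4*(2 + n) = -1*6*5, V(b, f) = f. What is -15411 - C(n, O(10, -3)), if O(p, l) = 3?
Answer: -30841/2 ≈ -15421.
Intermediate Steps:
n = -19/2 (n = -2 + (-1*6*5)/4 = -2 + (-6*5)/4 = -2 + (1/4)*(-30) = -2 - 15/2 = -19/2 ≈ -9.5000)
C(q, y) = 19 + q (C(q, y) = (57 - 38) + q = 19 + q)
-15411 - C(n, O(10, -3)) = -15411 - (19 - 19/2) = -15411 - 1*19/2 = -15411 - 19/2 = -30841/2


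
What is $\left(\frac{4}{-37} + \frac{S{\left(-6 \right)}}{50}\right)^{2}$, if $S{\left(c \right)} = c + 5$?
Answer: $\frac{56169}{3422500} \approx 0.016412$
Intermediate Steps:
$S{\left(c \right)} = 5 + c$
$\left(\frac{4}{-37} + \frac{S{\left(-6 \right)}}{50}\right)^{2} = \left(\frac{4}{-37} + \frac{5 - 6}{50}\right)^{2} = \left(4 \left(- \frac{1}{37}\right) - \frac{1}{50}\right)^{2} = \left(- \frac{4}{37} - \frac{1}{50}\right)^{2} = \left(- \frac{237}{1850}\right)^{2} = \frac{56169}{3422500}$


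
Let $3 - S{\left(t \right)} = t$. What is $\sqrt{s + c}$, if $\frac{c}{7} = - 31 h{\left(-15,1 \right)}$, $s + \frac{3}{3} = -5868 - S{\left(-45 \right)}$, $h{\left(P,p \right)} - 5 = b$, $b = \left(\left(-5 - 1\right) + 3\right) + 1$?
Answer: $2 i \sqrt{1642} \approx 81.043 i$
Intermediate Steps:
$S{\left(t \right)} = 3 - t$
$b = -2$ ($b = \left(-6 + 3\right) + 1 = -3 + 1 = -2$)
$h{\left(P,p \right)} = 3$ ($h{\left(P,p \right)} = 5 - 2 = 3$)
$s = -5917$ ($s = -1 - \left(5871 + 45\right) = -1 - 5916 = -5917$)
$c = -651$ ($c = 7 \left(\left(-31\right) 3\right) = 7 \left(-93\right) = -651$)
$\sqrt{s + c} = \sqrt{-5917 - 651} = \sqrt{-6568} = 2 i \sqrt{1642}$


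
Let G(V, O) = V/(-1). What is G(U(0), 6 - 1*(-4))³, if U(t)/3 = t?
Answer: 0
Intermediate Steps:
U(t) = 3*t
G(V, O) = -V (G(V, O) = V*(-1) = -V)
G(U(0), 6 - 1*(-4))³ = (-3*0)³ = (-1*0)³ = 0³ = 0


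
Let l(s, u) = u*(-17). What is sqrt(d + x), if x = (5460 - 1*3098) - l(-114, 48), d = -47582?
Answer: 2*I*sqrt(11101) ≈ 210.72*I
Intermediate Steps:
l(s, u) = -17*u
x = 3178 (x = (5460 - 1*3098) - (-17)*48 = (5460 - 3098) - 1*(-816) = 2362 + 816 = 3178)
sqrt(d + x) = sqrt(-47582 + 3178) = sqrt(-44404) = 2*I*sqrt(11101)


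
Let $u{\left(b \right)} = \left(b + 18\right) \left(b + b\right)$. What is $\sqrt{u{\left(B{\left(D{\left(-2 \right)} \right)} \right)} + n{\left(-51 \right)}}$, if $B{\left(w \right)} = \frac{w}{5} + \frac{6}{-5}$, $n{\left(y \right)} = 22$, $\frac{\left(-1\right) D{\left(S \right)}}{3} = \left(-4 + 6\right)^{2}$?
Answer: $\frac{i \sqrt{2042}}{5} \approx 9.0377 i$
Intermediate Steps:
$D{\left(S \right)} = -12$ ($D{\left(S \right)} = - 3 \left(-4 + 6\right)^{2} = - 3 \cdot 2^{2} = \left(-3\right) 4 = -12$)
$B{\left(w \right)} = - \frac{6}{5} + \frac{w}{5}$ ($B{\left(w \right)} = w \frac{1}{5} + 6 \left(- \frac{1}{5}\right) = \frac{w}{5} - \frac{6}{5} = - \frac{6}{5} + \frac{w}{5}$)
$u{\left(b \right)} = 2 b \left(18 + b\right)$ ($u{\left(b \right)} = \left(18 + b\right) 2 b = 2 b \left(18 + b\right)$)
$\sqrt{u{\left(B{\left(D{\left(-2 \right)} \right)} \right)} + n{\left(-51 \right)}} = \sqrt{2 \left(- \frac{6}{5} + \frac{1}{5} \left(-12\right)\right) \left(18 + \left(- \frac{6}{5} + \frac{1}{5} \left(-12\right)\right)\right) + 22} = \sqrt{2 \left(- \frac{6}{5} - \frac{12}{5}\right) \left(18 - \frac{18}{5}\right) + 22} = \sqrt{2 \left(- \frac{18}{5}\right) \left(18 - \frac{18}{5}\right) + 22} = \sqrt{2 \left(- \frac{18}{5}\right) \frac{72}{5} + 22} = \sqrt{- \frac{2592}{25} + 22} = \sqrt{- \frac{2042}{25}} = \frac{i \sqrt{2042}}{5}$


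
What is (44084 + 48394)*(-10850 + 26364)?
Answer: 1434703692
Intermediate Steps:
(44084 + 48394)*(-10850 + 26364) = 92478*15514 = 1434703692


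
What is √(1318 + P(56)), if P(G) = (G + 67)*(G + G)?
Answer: √15094 ≈ 122.86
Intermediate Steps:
P(G) = 2*G*(67 + G) (P(G) = (67 + G)*(2*G) = 2*G*(67 + G))
√(1318 + P(56)) = √(1318 + 2*56*(67 + 56)) = √(1318 + 2*56*123) = √(1318 + 13776) = √15094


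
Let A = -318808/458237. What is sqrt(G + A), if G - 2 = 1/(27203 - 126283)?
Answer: sqrt(672136294287224421070)/22701060980 ≈ 1.1420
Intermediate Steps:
G = 198159/99080 (G = 2 + 1/(27203 - 126283) = 2 + 1/(-99080) = 2 - 1/99080 = 198159/99080 ≈ 2.0000)
A = -318808/458237 (A = -318808*1/458237 = -318808/458237 ≈ -0.69573)
sqrt(G + A) = sqrt(198159/99080 - 318808/458237) = sqrt(59216289043/45402121960) = sqrt(672136294287224421070)/22701060980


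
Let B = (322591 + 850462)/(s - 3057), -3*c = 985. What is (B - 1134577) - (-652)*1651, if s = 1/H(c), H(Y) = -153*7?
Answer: -191560379763/3274048 ≈ -58509.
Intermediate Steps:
c = -985/3 (c = -⅓*985 = -985/3 ≈ -328.33)
H(Y) = -1071
s = -1/1071 (s = 1/(-1071) = -1/1071 ≈ -0.00093371)
B = -1256339763/3274048 (B = (322591 + 850462)/(-1/1071 - 3057) = 1173053/(-3274048/1071) = 1173053*(-1071/3274048) = -1256339763/3274048 ≈ -383.73)
(B - 1134577) - (-652)*1651 = (-1256339763/3274048 - 1134577) - (-652)*1651 = -3715915897459/3274048 - 1*(-1076452) = -3715915897459/3274048 + 1076452 = -191560379763/3274048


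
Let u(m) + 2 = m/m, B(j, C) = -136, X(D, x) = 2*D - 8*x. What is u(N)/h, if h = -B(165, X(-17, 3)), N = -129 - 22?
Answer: -1/136 ≈ -0.0073529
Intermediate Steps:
N = -151
X(D, x) = -8*x + 2*D
u(m) = -1 (u(m) = -2 + m/m = -2 + 1 = -1)
h = 136 (h = -1*(-136) = 136)
u(N)/h = -1/136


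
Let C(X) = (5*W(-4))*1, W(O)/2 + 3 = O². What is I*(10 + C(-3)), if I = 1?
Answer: 140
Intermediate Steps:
W(O) = -6 + 2*O²
C(X) = 130 (C(X) = (5*(-6 + 2*(-4)²))*1 = (5*(-6 + 2*16))*1 = (5*(-6 + 32))*1 = (5*26)*1 = 130*1 = 130)
I*(10 + C(-3)) = 1*(10 + 130) = 1*140 = 140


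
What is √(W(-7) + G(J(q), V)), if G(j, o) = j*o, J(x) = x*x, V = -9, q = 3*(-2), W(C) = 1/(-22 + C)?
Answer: I*√272513/29 ≈ 18.001*I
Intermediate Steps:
q = -6
J(x) = x²
√(W(-7) + G(J(q), V)) = √(1/(-22 - 7) + (-6)²*(-9)) = √(1/(-29) + 36*(-9)) = √(-1/29 - 324) = √(-9397/29) = I*√272513/29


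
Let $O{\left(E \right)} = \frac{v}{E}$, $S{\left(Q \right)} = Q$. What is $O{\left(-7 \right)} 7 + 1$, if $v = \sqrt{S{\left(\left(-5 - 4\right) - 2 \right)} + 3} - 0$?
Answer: $1 - 2 i \sqrt{2} \approx 1.0 - 2.8284 i$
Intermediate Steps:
$v = 2 i \sqrt{2}$ ($v = \sqrt{\left(\left(-5 - 4\right) - 2\right) + 3} - 0 = \sqrt{\left(-9 - 2\right) + 3} + 0 = \sqrt{-11 + 3} + 0 = \sqrt{-8} + 0 = 2 i \sqrt{2} + 0 = 2 i \sqrt{2} \approx 2.8284 i$)
$O{\left(E \right)} = \frac{2 i \sqrt{2}}{E}$
$O{\left(-7 \right)} 7 + 1 = \frac{2 i \sqrt{2}}{-7} \cdot 7 + 1 = 2 i \sqrt{2} \left(- \frac{1}{7}\right) 7 + 1 = - \frac{2 i \sqrt{2}}{7} \cdot 7 + 1 = - 2 i \sqrt{2} + 1 = 1 - 2 i \sqrt{2}$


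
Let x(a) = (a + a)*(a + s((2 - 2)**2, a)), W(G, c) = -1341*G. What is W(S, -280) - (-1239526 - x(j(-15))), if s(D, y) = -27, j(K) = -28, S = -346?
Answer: 1706592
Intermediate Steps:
x(a) = 2*a*(-27 + a) (x(a) = (a + a)*(a - 27) = (2*a)*(-27 + a) = 2*a*(-27 + a))
W(S, -280) - (-1239526 - x(j(-15))) = -1341*(-346) - (-1239526 - 2*(-28)*(-27 - 28)) = 463986 - (-1239526 - 2*(-28)*(-55)) = 463986 - (-1239526 - 1*3080) = 463986 - (-1239526 - 3080) = 463986 - 1*(-1242606) = 463986 + 1242606 = 1706592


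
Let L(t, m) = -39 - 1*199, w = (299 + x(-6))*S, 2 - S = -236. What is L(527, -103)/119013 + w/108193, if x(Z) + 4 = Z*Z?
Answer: 9349856180/12876373509 ≈ 0.72612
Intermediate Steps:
S = 238 (S = 2 - 1*(-236) = 2 + 236 = 238)
x(Z) = -4 + Z² (x(Z) = -4 + Z*Z = -4 + Z²)
w = 78778 (w = (299 + (-4 + (-6)²))*238 = (299 + (-4 + 36))*238 = (299 + 32)*238 = 331*238 = 78778)
L(t, m) = -238 (L(t, m) = -39 - 199 = -238)
L(527, -103)/119013 + w/108193 = -238/119013 + 78778/108193 = 9349856180/12876373509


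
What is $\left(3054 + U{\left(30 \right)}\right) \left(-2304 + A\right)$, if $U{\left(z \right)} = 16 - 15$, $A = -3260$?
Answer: $-16998020$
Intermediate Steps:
$U{\left(z \right)} = 1$
$\left(3054 + U{\left(30 \right)}\right) \left(-2304 + A\right) = \left(3054 + 1\right) \left(-2304 - 3260\right) = 3055 \left(-5564\right) = -16998020$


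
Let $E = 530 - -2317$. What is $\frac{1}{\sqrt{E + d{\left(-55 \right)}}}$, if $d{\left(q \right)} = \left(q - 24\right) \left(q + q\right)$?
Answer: $\frac{\sqrt{11537}}{11537} \approx 0.0093101$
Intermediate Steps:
$d{\left(q \right)} = 2 q \left(-24 + q\right)$ ($d{\left(q \right)} = \left(-24 + q\right) 2 q = 2 q \left(-24 + q\right)$)
$E = 2847$ ($E = 530 + 2317 = 2847$)
$\frac{1}{\sqrt{E + d{\left(-55 \right)}}} = \frac{1}{\sqrt{2847 + 2 \left(-55\right) \left(-24 - 55\right)}} = \frac{1}{\sqrt{2847 + 2 \left(-55\right) \left(-79\right)}} = \frac{1}{\sqrt{2847 + 8690}} = \frac{1}{\sqrt{11537}} = \frac{\sqrt{11537}}{11537}$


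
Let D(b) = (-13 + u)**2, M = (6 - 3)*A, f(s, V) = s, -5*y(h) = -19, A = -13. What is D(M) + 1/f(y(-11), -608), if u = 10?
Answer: 176/19 ≈ 9.2632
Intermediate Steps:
y(h) = 19/5 (y(h) = -1/5*(-19) = 19/5)
M = -39 (M = (6 - 3)*(-13) = 3*(-13) = -39)
D(b) = 9 (D(b) = (-13 + 10)**2 = (-3)**2 = 9)
D(M) + 1/f(y(-11), -608) = 9 + 1/(19/5) = 9 + 5/19 = 176/19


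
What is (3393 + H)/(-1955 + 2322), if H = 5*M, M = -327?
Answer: 1758/367 ≈ 4.7902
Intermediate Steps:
H = -1635 (H = 5*(-327) = -1635)
(3393 + H)/(-1955 + 2322) = (3393 - 1635)/(-1955 + 2322) = 1758/367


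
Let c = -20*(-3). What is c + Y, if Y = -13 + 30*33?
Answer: 1037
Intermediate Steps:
Y = 977 (Y = -13 + 990 = 977)
c = 60
c + Y = 60 + 977 = 1037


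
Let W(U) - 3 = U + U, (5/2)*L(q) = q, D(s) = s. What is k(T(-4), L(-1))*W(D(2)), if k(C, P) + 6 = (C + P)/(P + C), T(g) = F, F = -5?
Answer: -35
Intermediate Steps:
L(q) = 2*q/5
T(g) = -5
k(C, P) = -5 (k(C, P) = -6 + (C + P)/(P + C) = -6 + (C + P)/(C + P) = -6 + 1 = -5)
W(U) = 3 + 2*U (W(U) = 3 + (U + U) = 3 + 2*U)
k(T(-4), L(-1))*W(D(2)) = -5*(3 + 2*2) = -5*(3 + 4) = -5*7 = -35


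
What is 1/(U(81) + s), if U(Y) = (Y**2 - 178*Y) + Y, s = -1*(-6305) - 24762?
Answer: -1/26233 ≈ -3.8120e-5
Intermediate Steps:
s = -18457 (s = 6305 - 24762 = -18457)
U(Y) = Y**2 - 177*Y
1/(U(81) + s) = 1/(81*(-177 + 81) - 18457) = 1/(81*(-96) - 18457) = 1/(-7776 - 18457) = 1/(-26233) = -1/26233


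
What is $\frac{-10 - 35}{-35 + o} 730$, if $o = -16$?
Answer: $\frac{10950}{17} \approx 644.12$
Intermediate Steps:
$\frac{-10 - 35}{-35 + o} 730 = \frac{-10 - 35}{-35 - 16} \cdot 730 = - \frac{45}{-51} \cdot 730 = \left(-45\right) \left(- \frac{1}{51}\right) 730 = \frac{15}{17} \cdot 730 = \frac{10950}{17}$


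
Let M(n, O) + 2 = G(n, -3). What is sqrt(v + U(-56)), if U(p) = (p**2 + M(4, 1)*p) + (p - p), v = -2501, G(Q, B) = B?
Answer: sqrt(915) ≈ 30.249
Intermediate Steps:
M(n, O) = -5 (M(n, O) = -2 - 3 = -5)
U(p) = p**2 - 5*p (U(p) = (p**2 - 5*p) + (p - p) = (p**2 - 5*p) + 0 = p**2 - 5*p)
sqrt(v + U(-56)) = sqrt(-2501 - 56*(-5 - 56)) = sqrt(-2501 - 56*(-61)) = sqrt(-2501 + 3416) = sqrt(915)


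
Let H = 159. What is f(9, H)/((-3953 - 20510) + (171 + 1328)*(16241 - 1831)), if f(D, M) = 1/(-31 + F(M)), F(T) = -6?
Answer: -1/798316699 ≈ -1.2526e-9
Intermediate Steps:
f(D, M) = -1/37 (f(D, M) = 1/(-31 - 6) = 1/(-37) = -1/37)
f(9, H)/((-3953 - 20510) + (171 + 1328)*(16241 - 1831)) = -1/(37*((-3953 - 20510) + (171 + 1328)*(16241 - 1831))) = -1/(37*(-24463 + 1499*14410)) = -1/(37*(-24463 + 21600590)) = -1/37/21576127 = -1/37*1/21576127 = -1/798316699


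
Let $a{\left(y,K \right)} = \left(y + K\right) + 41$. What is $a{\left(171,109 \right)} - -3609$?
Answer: $3930$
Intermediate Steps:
$a{\left(y,K \right)} = 41 + K + y$ ($a{\left(y,K \right)} = \left(K + y\right) + 41 = 41 + K + y$)
$a{\left(171,109 \right)} - -3609 = \left(41 + 109 + 171\right) - -3609 = 321 + 3609 = 3930$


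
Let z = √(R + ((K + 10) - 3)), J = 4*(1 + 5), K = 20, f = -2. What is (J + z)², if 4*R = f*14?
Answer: 596 + 96*√5 ≈ 810.66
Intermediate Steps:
R = -7 (R = (-2*14)/4 = (¼)*(-28) = -7)
J = 24 (J = 4*6 = 24)
z = 2*√5 (z = √(-7 + ((20 + 10) - 3)) = √(-7 + (30 - 3)) = √(-7 + 27) = √20 = 2*√5 ≈ 4.4721)
(J + z)² = (24 + 2*√5)²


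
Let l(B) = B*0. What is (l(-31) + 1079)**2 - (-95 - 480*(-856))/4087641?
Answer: 4758998834696/4087641 ≈ 1.1642e+6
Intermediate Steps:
l(B) = 0
(l(-31) + 1079)**2 - (-95 - 480*(-856))/4087641 = (0 + 1079)**2 - (-95 - 480*(-856))/4087641 = 1079**2 - (-95 + 410880)/4087641 = 1164241 - 410785/4087641 = 4758998834696/4087641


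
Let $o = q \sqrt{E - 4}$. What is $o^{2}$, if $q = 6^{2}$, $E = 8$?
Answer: $5184$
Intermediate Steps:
$q = 36$
$o = 72$ ($o = 36 \sqrt{8 - 4} = 36 \sqrt{4} = 36 \cdot 2 = 72$)
$o^{2} = 72^{2} = 5184$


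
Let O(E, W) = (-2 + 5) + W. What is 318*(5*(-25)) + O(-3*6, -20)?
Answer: -39767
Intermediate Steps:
O(E, W) = 3 + W
318*(5*(-25)) + O(-3*6, -20) = 318*(5*(-25)) + (3 - 20) = 318*(-125) - 17 = -39750 - 17 = -39767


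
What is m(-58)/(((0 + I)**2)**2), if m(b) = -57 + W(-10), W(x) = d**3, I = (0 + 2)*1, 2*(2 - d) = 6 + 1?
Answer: -483/128 ≈ -3.7734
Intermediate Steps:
d = -3/2 (d = 2 - (6 + 1)/2 = 2 - 1/2*7 = 2 - 7/2 = -3/2 ≈ -1.5000)
I = 2 (I = 2*1 = 2)
W(x) = -27/8 (W(x) = (-3/2)**3 = -27/8)
m(b) = -483/8 (m(b) = -57 - 27/8 = -483/8)
m(-58)/(((0 + I)**2)**2) = -483/(8*(0 + 2)**4) = -483/(8*((2**2)**2)) = -483/(8*(4**2)) = -483/8/16 = -483/8*1/16 = -483/128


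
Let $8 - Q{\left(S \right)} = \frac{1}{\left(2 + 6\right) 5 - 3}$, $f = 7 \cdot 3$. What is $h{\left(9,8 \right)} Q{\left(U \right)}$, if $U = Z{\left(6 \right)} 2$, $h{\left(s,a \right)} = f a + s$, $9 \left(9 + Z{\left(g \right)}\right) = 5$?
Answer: $\frac{52215}{37} \approx 1411.2$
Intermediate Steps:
$f = 21$
$Z{\left(g \right)} = - \frac{76}{9}$ ($Z{\left(g \right)} = -9 + \frac{1}{9} \cdot 5 = -9 + \frac{5}{9} = - \frac{76}{9}$)
$h{\left(s,a \right)} = s + 21 a$ ($h{\left(s,a \right)} = 21 a + s = s + 21 a$)
$U = - \frac{152}{9}$ ($U = \left(- \frac{76}{9}\right) 2 = - \frac{152}{9} \approx -16.889$)
$Q{\left(S \right)} = \frac{295}{37}$ ($Q{\left(S \right)} = 8 - \frac{1}{\left(2 + 6\right) 5 - 3} = 8 - \frac{1}{8 \cdot 5 - 3} = 8 - \frac{1}{40 - 3} = 8 - \frac{1}{37} = \frac{295}{37}$)
$h{\left(9,8 \right)} Q{\left(U \right)} = \left(9 + 21 \cdot 8\right) \frac{295}{37} = \left(9 + 168\right) \frac{295}{37} = 177 \cdot \frac{295}{37} = \frac{52215}{37}$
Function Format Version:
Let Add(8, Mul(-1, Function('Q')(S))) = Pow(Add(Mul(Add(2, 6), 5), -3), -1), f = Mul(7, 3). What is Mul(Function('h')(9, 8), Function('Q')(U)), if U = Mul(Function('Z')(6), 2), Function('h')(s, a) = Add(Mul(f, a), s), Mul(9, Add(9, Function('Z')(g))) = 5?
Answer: Rational(52215, 37) ≈ 1411.2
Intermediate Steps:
f = 21
Function('Z')(g) = Rational(-76, 9) (Function('Z')(g) = Add(-9, Mul(Rational(1, 9), 5)) = Add(-9, Rational(5, 9)) = Rational(-76, 9))
Function('h')(s, a) = Add(s, Mul(21, a)) (Function('h')(s, a) = Add(Mul(21, a), s) = Add(s, Mul(21, a)))
U = Rational(-152, 9) (U = Mul(Rational(-76, 9), 2) = Rational(-152, 9) ≈ -16.889)
Function('Q')(S) = Rational(295, 37) (Function('Q')(S) = Add(8, Mul(-1, Pow(Add(Mul(Add(2, 6), 5), -3), -1))) = Add(8, Mul(-1, Pow(Add(Mul(8, 5), -3), -1))) = Add(8, Mul(-1, Pow(Add(40, -3), -1))) = Add(8, Mul(-1, Pow(37, -1))) = Add(8, Mul(-1, Rational(1, 37))) = Add(8, Rational(-1, 37)) = Rational(295, 37))
Mul(Function('h')(9, 8), Function('Q')(U)) = Mul(Add(9, Mul(21, 8)), Rational(295, 37)) = Mul(Add(9, 168), Rational(295, 37)) = Mul(177, Rational(295, 37)) = Rational(52215, 37)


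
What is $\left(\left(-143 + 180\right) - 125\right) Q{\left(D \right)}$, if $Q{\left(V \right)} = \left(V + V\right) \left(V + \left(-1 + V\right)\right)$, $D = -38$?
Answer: $-514976$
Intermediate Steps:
$Q{\left(V \right)} = 2 V \left(-1 + 2 V\right)$
$\left(\left(-143 + 180\right) - 125\right) Q{\left(D \right)} = \left(\left(-143 + 180\right) - 125\right) 2 \left(-38\right) \left(-1 + 2 \left(-38\right)\right) = \left(37 - 125\right) 2 \left(-38\right) \left(-1 - 76\right) = - 88 \cdot 2 \left(-38\right) \left(-77\right) = \left(-88\right) 5852 = -514976$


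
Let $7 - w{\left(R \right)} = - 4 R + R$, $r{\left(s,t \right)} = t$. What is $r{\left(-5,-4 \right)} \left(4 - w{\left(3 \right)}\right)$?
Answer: $48$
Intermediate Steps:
$w{\left(R \right)} = 7 + 3 R$ ($w{\left(R \right)} = 7 - \left(- 4 R + R\right) = 7 - - 3 R = 7 + 3 R$)
$r{\left(-5,-4 \right)} \left(4 - w{\left(3 \right)}\right) = - 4 \left(4 - \left(7 + 3 \cdot 3\right)\right) = - 4 \left(4 - \left(7 + 9\right)\right) = - 4 \left(4 - 16\right) = \left(-4\right) \left(-12\right) = 48$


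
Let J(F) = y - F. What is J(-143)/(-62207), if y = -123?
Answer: -20/62207 ≈ -0.00032151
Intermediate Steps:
J(F) = -123 - F
J(-143)/(-62207) = (-123 - 1*(-143))/(-62207) = (-123 + 143)*(-1/62207) = 20*(-1/62207) = -20/62207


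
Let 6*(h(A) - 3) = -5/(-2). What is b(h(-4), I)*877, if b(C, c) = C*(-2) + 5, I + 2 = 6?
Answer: -9647/6 ≈ -1607.8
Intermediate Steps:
I = 4 (I = -2 + 6 = 4)
h(A) = 41/12 (h(A) = 3 + (-5/(-2))/6 = 3 + (-5*(-1)/2)/6 = 3 + (-1*(-5/2))/6 = 3 + (1/6)*(5/2) = 3 + 5/12 = 41/12)
b(C, c) = 5 - 2*C (b(C, c) = -2*C + 5 = 5 - 2*C)
b(h(-4), I)*877 = (5 - 2*41/12)*877 = (5 - 41/6)*877 = -11/6*877 = -9647/6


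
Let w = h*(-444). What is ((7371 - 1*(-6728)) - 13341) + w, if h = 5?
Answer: -1462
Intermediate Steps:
w = -2220 (w = 5*(-444) = -2220)
((7371 - 1*(-6728)) - 13341) + w = ((7371 - 1*(-6728)) - 13341) - 2220 = ((7371 + 6728) - 13341) - 2220 = (14099 - 13341) - 2220 = 758 - 2220 = -1462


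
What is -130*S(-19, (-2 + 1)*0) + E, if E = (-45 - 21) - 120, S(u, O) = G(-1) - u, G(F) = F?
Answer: -2526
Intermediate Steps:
S(u, O) = -1 - u
E = -186 (E = -66 - 120 = -186)
-130*S(-19, (-2 + 1)*0) + E = -130*(-1 - 1*(-19)) - 186 = -130*(-1 + 19) - 186 = -130*18 - 186 = -2340 - 186 = -2526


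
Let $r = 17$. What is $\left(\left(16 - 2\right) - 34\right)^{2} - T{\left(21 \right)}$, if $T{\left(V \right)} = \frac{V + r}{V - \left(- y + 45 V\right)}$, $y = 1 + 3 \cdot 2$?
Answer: $\frac{366838}{917} \approx 400.04$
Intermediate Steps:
$y = 7$ ($y = 1 + 6 = 7$)
$T{\left(V \right)} = \frac{17 + V}{7 - 44 V}$ ($T{\left(V \right)} = \frac{V + 17}{V - \left(-7 + 45 V\right)} = \frac{17 + V}{V - \left(-7 + 45 V\right)} = \frac{17 + V}{7 - 44 V}$)
$\left(\left(16 - 2\right) - 34\right)^{2} - T{\left(21 \right)} = \left(\left(16 - 2\right) - 34\right)^{2} - \frac{-17 - 21}{-7 + 44 \cdot 21} = \left(14 - 34\right)^{2} - \frac{-17 - 21}{-7 + 924} = \left(-20\right)^{2} - \frac{1}{917} \left(-38\right) = 400 - \frac{1}{917} \left(-38\right) = 400 - - \frac{38}{917} = 400 + \frac{38}{917} = \frac{366838}{917}$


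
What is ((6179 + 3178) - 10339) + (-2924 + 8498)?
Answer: 4592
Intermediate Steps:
((6179 + 3178) - 10339) + (-2924 + 8498) = (9357 - 10339) + 5574 = -982 + 5574 = 4592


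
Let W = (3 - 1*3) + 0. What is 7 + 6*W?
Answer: 7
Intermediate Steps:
W = 0 (W = (3 - 3) + 0 = 0 + 0 = 0)
7 + 6*W = 7 + 6*0 = 7 + 0 = 7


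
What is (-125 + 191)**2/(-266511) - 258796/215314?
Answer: -11651648090/9563924909 ≈ -1.2183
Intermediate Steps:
(-125 + 191)**2/(-266511) - 258796/215314 = 66**2*(-1/266511) - 258796*1/215314 = 4356*(-1/266511) - 129398/107657 = -1452/88837 - 129398/107657 = -11651648090/9563924909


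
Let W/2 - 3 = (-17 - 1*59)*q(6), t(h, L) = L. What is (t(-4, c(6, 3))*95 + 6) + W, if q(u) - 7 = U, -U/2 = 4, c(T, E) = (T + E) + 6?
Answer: 1589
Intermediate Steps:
c(T, E) = 6 + E + T (c(T, E) = (E + T) + 6 = 6 + E + T)
U = -8 (U = -2*4 = -8)
q(u) = -1 (q(u) = 7 - 8 = -1)
W = 158 (W = 6 + 2*((-17 - 1*59)*(-1)) = 6 + 2*((-17 - 59)*(-1)) = 6 + 2*(-76*(-1)) = 6 + 2*76 = 6 + 152 = 158)
(t(-4, c(6, 3))*95 + 6) + W = ((6 + 3 + 6)*95 + 6) + 158 = (15*95 + 6) + 158 = (1425 + 6) + 158 = 1431 + 158 = 1589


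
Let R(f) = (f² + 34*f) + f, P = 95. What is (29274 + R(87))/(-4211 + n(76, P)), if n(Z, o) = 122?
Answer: -13296/1363 ≈ -9.7549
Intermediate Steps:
R(f) = f² + 35*f
(29274 + R(87))/(-4211 + n(76, P)) = (29274 + 87*(35 + 87))/(-4211 + 122) = (29274 + 87*122)/(-4089) = (29274 + 10614)*(-1/4089) = 39888*(-1/4089) = -13296/1363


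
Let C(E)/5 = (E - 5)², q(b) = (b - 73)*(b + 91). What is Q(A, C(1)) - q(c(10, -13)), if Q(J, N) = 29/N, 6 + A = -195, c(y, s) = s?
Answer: 536669/80 ≈ 6708.4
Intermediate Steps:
q(b) = (-73 + b)*(91 + b)
A = -201 (A = -6 - 195 = -201)
C(E) = 5*(-5 + E)² (C(E) = 5*(E - 5)² = 5*(-5 + E)²)
Q(A, C(1)) - q(c(10, -13)) = 29/((5*(-5 + 1)²)) - (-6643 + (-13)² + 18*(-13)) = 29/((5*(-4)²)) - (-6643 + 169 - 234) = 29/((5*16)) - 1*(-6708) = 29/80 + 6708 = 536669/80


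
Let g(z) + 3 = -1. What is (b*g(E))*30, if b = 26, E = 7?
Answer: -3120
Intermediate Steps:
g(z) = -4 (g(z) = -3 - 1 = -4)
(b*g(E))*30 = (26*(-4))*30 = -104*30 = -3120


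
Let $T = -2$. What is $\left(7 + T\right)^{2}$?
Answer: $25$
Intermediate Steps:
$\left(7 + T\right)^{2} = \left(7 - 2\right)^{2} = 5^{2} = 25$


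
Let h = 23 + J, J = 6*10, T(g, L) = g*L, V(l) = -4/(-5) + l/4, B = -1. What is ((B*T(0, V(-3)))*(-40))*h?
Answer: 0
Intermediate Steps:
V(l) = ⅘ + l/4 (V(l) = -4*(-⅕) + l*(¼) = ⅘ + l/4)
T(g, L) = L*g
J = 60
h = 83 (h = 23 + 60 = 83)
((B*T(0, V(-3)))*(-40))*h = (-(⅘ + (¼)*(-3))*0*(-40))*83 = (-(⅘ - ¾)*0*(-40))*83 = (-0/20*(-40))*83 = (-1*0*(-40))*83 = (0*(-40))*83 = 0*83 = 0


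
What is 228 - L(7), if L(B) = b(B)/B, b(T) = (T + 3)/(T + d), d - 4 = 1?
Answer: 9571/42 ≈ 227.88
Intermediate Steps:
d = 5 (d = 4 + 1 = 5)
b(T) = (3 + T)/(5 + T) (b(T) = (T + 3)/(T + 5) = (3 + T)/(5 + T))
L(B) = (3 + B)/(B*(5 + B)) (L(B) = ((3 + B)/(5 + B))/B = (3 + B)/(B*(5 + B)))
228 - L(7) = 228 - (3 + 7)/(7*(5 + 7)) = 228 - 10/(7*12) = 228 - 1*5/42 = 228 - 5/42 = 9571/42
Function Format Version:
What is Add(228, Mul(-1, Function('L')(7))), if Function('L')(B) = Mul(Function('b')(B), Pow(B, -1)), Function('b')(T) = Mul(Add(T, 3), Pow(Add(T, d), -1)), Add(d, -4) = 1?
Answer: Rational(9571, 42) ≈ 227.88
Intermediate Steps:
d = 5 (d = Add(4, 1) = 5)
Function('b')(T) = Mul(Pow(Add(5, T), -1), Add(3, T)) (Function('b')(T) = Mul(Add(T, 3), Pow(Add(T, 5), -1)) = Mul(Add(3, T), Pow(Add(5, T), -1)) = Mul(Pow(Add(5, T), -1), Add(3, T)))
Function('L')(B) = Mul(Pow(B, -1), Pow(Add(5, B), -1), Add(3, B)) (Function('L')(B) = Mul(Mul(Pow(Add(5, B), -1), Add(3, B)), Pow(B, -1)) = Mul(Pow(B, -1), Pow(Add(5, B), -1), Add(3, B)))
Add(228, Mul(-1, Function('L')(7))) = Add(228, Mul(-1, Mul(Pow(7, -1), Pow(Add(5, 7), -1), Add(3, 7)))) = Add(228, Mul(-1, Mul(Rational(1, 7), Pow(12, -1), 10))) = Add(228, Mul(-1, Mul(Rational(1, 7), Rational(1, 12), 10))) = Add(228, Mul(-1, Rational(5, 42))) = Add(228, Rational(-5, 42)) = Rational(9571, 42)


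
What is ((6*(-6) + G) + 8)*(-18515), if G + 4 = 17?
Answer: 277725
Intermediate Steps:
G = 13 (G = -4 + 17 = 13)
((6*(-6) + G) + 8)*(-18515) = ((6*(-6) + 13) + 8)*(-18515) = ((-36 + 13) + 8)*(-18515) = (-23 + 8)*(-18515) = -15*(-18515) = 277725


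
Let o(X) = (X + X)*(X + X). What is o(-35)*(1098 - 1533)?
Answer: -2131500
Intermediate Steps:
o(X) = 4*X² (o(X) = (2*X)*(2*X) = 4*X²)
o(-35)*(1098 - 1533) = (4*(-35)²)*(1098 - 1533) = (4*1225)*(-435) = 4900*(-435) = -2131500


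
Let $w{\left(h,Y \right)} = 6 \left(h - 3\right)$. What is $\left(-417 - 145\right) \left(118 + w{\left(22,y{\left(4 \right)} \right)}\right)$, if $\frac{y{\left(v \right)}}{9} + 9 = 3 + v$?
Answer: $-130384$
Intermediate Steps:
$y{\left(v \right)} = -54 + 9 v$ ($y{\left(v \right)} = -81 + 9 \left(3 + v\right) = -81 + \left(27 + 9 v\right) = -54 + 9 v$)
$w{\left(h,Y \right)} = -18 + 6 h$ ($w{\left(h,Y \right)} = 6 \left(-3 + h\right) = -18 + 6 h$)
$\left(-417 - 145\right) \left(118 + w{\left(22,y{\left(4 \right)} \right)}\right) = \left(-417 - 145\right) \left(118 + \left(-18 + 6 \cdot 22\right)\right) = - 562 \left(118 + \left(-18 + 132\right)\right) = - 562 \left(118 + 114\right) = \left(-562\right) 232 = -130384$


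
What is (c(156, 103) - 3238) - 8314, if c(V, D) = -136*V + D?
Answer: -32665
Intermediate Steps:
c(V, D) = D - 136*V
(c(156, 103) - 3238) - 8314 = ((103 - 136*156) - 3238) - 8314 = ((103 - 21216) - 3238) - 8314 = (-21113 - 3238) - 8314 = -24351 - 8314 = -32665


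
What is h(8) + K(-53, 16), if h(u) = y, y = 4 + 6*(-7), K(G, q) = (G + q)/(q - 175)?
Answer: -6005/159 ≈ -37.767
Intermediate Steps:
K(G, q) = (G + q)/(-175 + q)
y = -38 (y = 4 - 42 = -38)
h(u) = -38
h(8) + K(-53, 16) = -38 + (-53 + 16)/(-175 + 16) = -38 - 37/(-159) = -38 - 1/159*(-37) = -38 + 37/159 = -6005/159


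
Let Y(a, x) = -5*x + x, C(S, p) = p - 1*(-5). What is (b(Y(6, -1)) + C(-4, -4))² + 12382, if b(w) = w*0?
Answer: 12383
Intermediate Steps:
C(S, p) = 5 + p (C(S, p) = p + 5 = 5 + p)
Y(a, x) = -4*x
b(w) = 0
(b(Y(6, -1)) + C(-4, -4))² + 12382 = (0 + (5 - 4))² + 12382 = (0 + 1)² + 12382 = 1² + 12382 = 1 + 12382 = 12383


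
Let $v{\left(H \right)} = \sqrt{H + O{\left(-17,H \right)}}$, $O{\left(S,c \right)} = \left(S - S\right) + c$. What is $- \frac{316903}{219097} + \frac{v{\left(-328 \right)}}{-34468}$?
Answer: $- \frac{316903}{219097} - \frac{i \sqrt{41}}{8617} \approx -1.4464 - 0.00074308 i$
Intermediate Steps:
$O{\left(S,c \right)} = c$ ($O{\left(S,c \right)} = 0 + c = c$)
$v{\left(H \right)} = \sqrt{2} \sqrt{H}$ ($v{\left(H \right)} = \sqrt{H + H} = \sqrt{2 H} = \sqrt{2} \sqrt{H}$)
$- \frac{316903}{219097} + \frac{v{\left(-328 \right)}}{-34468} = - \frac{316903}{219097} + \frac{\sqrt{2} \sqrt{-328}}{-34468} = \left(-316903\right) \frac{1}{219097} + \sqrt{2} \cdot 2 i \sqrt{82} \left(- \frac{1}{34468}\right) = - \frac{316903}{219097} + 4 i \sqrt{41} \left(- \frac{1}{34468}\right) = - \frac{316903}{219097} - \frac{i \sqrt{41}}{8617}$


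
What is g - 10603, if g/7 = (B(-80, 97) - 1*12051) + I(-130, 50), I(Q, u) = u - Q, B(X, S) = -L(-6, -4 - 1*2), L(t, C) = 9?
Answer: -93763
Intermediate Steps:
B(X, S) = -9 (B(X, S) = -1*9 = -9)
g = -83160 (g = 7*((-9 - 1*12051) + (50 - 1*(-130))) = 7*((-9 - 12051) + (50 + 130)) = 7*(-12060 + 180) = 7*(-11880) = -83160)
g - 10603 = -83160 - 10603 = -93763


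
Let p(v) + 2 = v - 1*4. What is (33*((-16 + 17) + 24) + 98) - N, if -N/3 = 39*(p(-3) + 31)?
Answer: 3497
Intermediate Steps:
p(v) = -6 + v (p(v) = -2 + (v - 1*4) = -2 + (v - 4) = -2 + (-4 + v) = -6 + v)
N = -2574 (N = -117*((-6 - 3) + 31) = -117*(-9 + 31) = -117*22 = -3*858 = -2574)
(33*((-16 + 17) + 24) + 98) - N = (33*((-16 + 17) + 24) + 98) - 1*(-2574) = (33*(1 + 24) + 98) + 2574 = (33*25 + 98) + 2574 = (825 + 98) + 2574 = 923 + 2574 = 3497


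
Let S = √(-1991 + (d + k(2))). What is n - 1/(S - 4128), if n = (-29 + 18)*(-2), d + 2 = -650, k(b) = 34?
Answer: 374949974/17042993 + I*√2609/17042993 ≈ 22.0 + 2.997e-6*I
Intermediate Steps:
d = -652 (d = -2 - 650 = -652)
S = I*√2609 (S = √(-1991 + (-652 + 34)) = √(-1991 - 618) = √(-2609) = I*√2609 ≈ 51.078*I)
n = 22 (n = -11*(-2) = 22)
n - 1/(S - 4128) = 22 - 1/(I*√2609 - 4128) = 22 - 1/(-4128 + I*√2609)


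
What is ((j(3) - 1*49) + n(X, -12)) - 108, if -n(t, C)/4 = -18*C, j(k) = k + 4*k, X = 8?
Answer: -1006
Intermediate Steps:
j(k) = 5*k
n(t, C) = 72*C (n(t, C) = -(-72)*C = 72*C)
((j(3) - 1*49) + n(X, -12)) - 108 = ((5*3 - 1*49) + 72*(-12)) - 108 = ((15 - 49) - 864) - 108 = (-34 - 864) - 108 = -898 - 108 = -1006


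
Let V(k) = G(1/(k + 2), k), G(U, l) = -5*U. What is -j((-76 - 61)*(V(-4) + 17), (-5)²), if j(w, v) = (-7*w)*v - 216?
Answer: -934593/2 ≈ -4.6730e+5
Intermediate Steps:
V(k) = -5/(2 + k) (V(k) = -5/(k + 2) = -5/(2 + k))
j(w, v) = -216 - 7*v*w (j(w, v) = -7*v*w - 216 = -216 - 7*v*w)
-j((-76 - 61)*(V(-4) + 17), (-5)²) = -(-216 - 7*(-5)²*(-76 - 61)*(-5/(2 - 4) + 17)) = -(-216 - 7*25*(-137*(-5/(-2) + 17))) = -(-216 - 7*25*(-137*(-5*(-½) + 17))) = -(-216 - 7*25*(-137*(5/2 + 17))) = -(-216 - 7*25*(-137*39/2)) = -(-216 - 7*25*(-5343/2)) = -(-216 + 935025/2) = -1*934593/2 = -934593/2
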